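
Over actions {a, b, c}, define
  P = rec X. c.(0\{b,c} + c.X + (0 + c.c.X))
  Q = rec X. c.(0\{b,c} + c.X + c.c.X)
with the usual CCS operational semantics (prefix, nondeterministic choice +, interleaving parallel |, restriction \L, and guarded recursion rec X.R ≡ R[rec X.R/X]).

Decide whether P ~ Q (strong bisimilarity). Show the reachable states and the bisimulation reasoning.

bisimilar

Reachable graph of P (3 states):
  s0 = rec X. c.(0\{b,c} + c.X + (0 + c.c.X)) → ··c··> s1
  s1 = 0\{b,c} + c.(rec X. c.(0\{b,c} + c.X + (0 + c.c.X))) + (0 + c.c.(rec X. c.(0\{b,c} + c.X + (0 + c.c.X)))) → ··c··> s0, ··c··> s2
  s2 = c.(rec X. c.(0\{b,c} + c.X + (0 + c.c.X))) → ··c··> s0
Reachable graph of Q (3 states):
  t0 = rec X. c.(0\{b,c} + c.X + c.c.X) → ··c··> t1
  t1 = 0\{b,c} + c.(rec X. c.(0\{b,c} + c.X + c.c.X)) + c.c.(rec X. c.(0\{b,c} + c.X + c.c.X)) → ··c··> t0, ··c··> t2
  t2 = c.(rec X. c.(0\{b,c} + c.X + c.c.X)) → ··c··> t0
Coarsest stable partition (strong bisimilarity classes):
  B0 = {s0, s1, s2, t0, t1, t2}
s0 ∈ B0, t0 ∈ B0 → same block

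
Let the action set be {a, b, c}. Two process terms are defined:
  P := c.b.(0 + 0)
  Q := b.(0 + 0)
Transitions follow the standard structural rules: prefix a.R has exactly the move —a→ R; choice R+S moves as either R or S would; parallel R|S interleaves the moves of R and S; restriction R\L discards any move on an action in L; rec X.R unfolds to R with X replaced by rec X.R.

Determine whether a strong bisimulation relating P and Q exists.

P's transition system — 3 states:
  p0 = c.b.(0 + 0) ⊢ --c--▸ p1
  p1 = b.(0 + 0) ⊢ --b--▸ p2
  p2 = 0 + 0 ⊢ (no moves)
Q's transition system — 2 states:
  q0 = b.(0 + 0) ⊢ --b--▸ q1
  q1 = 0 + 0 ⊢ (no moves)
Coarsest stable partition (strong bisimilarity classes):
  B0 = {p0}
  B1 = {p1, q0}
  B2 = {p2, q1}
p0 ∈ B0, q0 ∈ B1 → different blocks

not bisimilar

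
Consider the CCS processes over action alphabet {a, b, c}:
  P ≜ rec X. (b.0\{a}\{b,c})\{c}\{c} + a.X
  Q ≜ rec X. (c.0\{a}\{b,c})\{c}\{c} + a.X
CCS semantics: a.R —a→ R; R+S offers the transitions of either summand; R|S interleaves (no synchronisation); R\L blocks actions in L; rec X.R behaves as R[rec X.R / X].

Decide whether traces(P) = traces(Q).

traces(P) ≠ traces(Q) — witness ⟨b⟩

LTS(P): 2 reachable states
  s0 = rec X. (b.0\{a}\{b,c})\{c}\{c} + a.X has moves -a-> s0, -b-> s1
  s1 = 0\{a}\{b,c}\{c}\{c} has moves deadlocked
LTS(Q): 1 reachable states
  t0 = rec X. (c.0\{a}\{b,c})\{c}\{c} + a.X has moves -a-> t0
Run σ = ⟨b⟩ on P: start {s0}
  after b @ step 1: {s1}
  P completes σ.
Run σ = ⟨b⟩ on Q: start {t0}
  after b @ step 1: ∅  — Q cannot continue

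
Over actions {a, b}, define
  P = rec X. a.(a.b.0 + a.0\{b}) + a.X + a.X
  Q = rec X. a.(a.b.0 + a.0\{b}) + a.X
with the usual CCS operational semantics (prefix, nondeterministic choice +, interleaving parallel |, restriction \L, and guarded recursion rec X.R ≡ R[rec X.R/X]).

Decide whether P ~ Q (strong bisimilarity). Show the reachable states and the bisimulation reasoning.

P's transition system — 5 states:
  m0 = rec X. a.(a.b.0 + a.0\{b}) + a.X + a.X :: —a→ m0, —a→ m1
  m1 = a.b.0 + a.0\{b} :: —a→ m2, —a→ m3
  m2 = 0\{b} :: (no moves)
  m3 = b.0 :: —b→ m4
  m4 = 0 :: (no moves)
Q's transition system — 5 states:
  n0 = rec X. a.(a.b.0 + a.0\{b}) + a.X :: —a→ n0, —a→ n1
  n1 = a.b.0 + a.0\{b} :: —a→ n2, —a→ n3
  n2 = 0\{b} :: (no moves)
  n3 = b.0 :: —b→ n4
  n4 = 0 :: (no moves)
Bisimilarity quotient blocks:
  B0 = {m0, n0}
  B1 = {m1, n1}
  B2 = {m3, n3}
  B3 = {m2, m4, n2, n4}
m0 ∈ B0, n0 ∈ B0 → same block

YES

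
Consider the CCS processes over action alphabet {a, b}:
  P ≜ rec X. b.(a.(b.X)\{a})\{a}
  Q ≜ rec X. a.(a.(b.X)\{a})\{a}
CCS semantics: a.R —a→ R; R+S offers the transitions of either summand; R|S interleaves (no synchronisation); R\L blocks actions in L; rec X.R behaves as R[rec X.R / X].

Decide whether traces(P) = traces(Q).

NO — witness ⟨b⟩

P's transition system — 2 states:
  s0 = rec X. b.(a.(b.X)\{a})\{a} has moves --b--▸ s1
  s1 = (a.(b.(rec X. b.(a.(b.X)\{a})\{a}))\{a})\{a} has moves ∅
Q's transition system — 2 states:
  t0 = rec X. a.(a.(b.X)\{a})\{a} has moves --a--▸ t1
  t1 = (a.(b.(rec X. a.(a.(b.X)\{a})\{a}))\{a})\{a} has moves ∅
Trace ⟨b⟩ through P, begin at {s0}:
  after b @ step 1: {s1}
  P completes σ.
Trace ⟨b⟩ through Q, begin at {t0}:
  after b @ step 1: ∅ (Q stuck)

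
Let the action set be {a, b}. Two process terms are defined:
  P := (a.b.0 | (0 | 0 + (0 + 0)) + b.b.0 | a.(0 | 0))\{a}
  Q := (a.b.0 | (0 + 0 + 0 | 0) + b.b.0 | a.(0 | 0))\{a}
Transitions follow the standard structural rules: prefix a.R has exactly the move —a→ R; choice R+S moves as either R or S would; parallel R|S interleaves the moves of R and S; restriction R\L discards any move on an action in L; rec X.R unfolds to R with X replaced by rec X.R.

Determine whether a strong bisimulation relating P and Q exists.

P ~ Q

P's transition system — 3 states:
  p0 = (a.b.0 | (0 | 0 + (0 + 0)) + b.b.0 | a.(0 | 0))\{a} :: --b--▸ p1
  p1 = (b.0 | a.(0 | 0))\{a} :: --b--▸ p2
  p2 = (0 | a.(0 | 0))\{a} :: ∅
Q's transition system — 3 states:
  q0 = (a.b.0 | (0 + 0 + 0 | 0) + b.b.0 | a.(0 | 0))\{a} :: --b--▸ q1
  q1 = (b.0 | a.(0 | 0))\{a} :: --b--▸ q2
  q2 = (0 | a.(0 | 0))\{a} :: ∅
Bisimilarity quotient blocks:
  B0 = {p0, q0}
  B1 = {p1, q1}
  B2 = {p2, q2}
p0 ∈ B0, q0 ∈ B0 → same block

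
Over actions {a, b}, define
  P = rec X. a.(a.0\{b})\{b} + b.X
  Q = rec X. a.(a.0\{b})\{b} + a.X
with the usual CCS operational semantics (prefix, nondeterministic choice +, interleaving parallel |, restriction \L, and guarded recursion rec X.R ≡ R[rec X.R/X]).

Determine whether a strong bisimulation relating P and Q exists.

Reachable graph of P (3 states):
  u0 = rec X. a.(a.0\{b})\{b} + b.X ⊢ ··a··> u1, ··b··> u0
  u1 = (a.0\{b})\{b} ⊢ ··a··> u2
  u2 = 0\{b}\{b} ⊢ ∅
Reachable graph of Q (3 states):
  v0 = rec X. a.(a.0\{b})\{b} + a.X ⊢ ··a··> v0, ··a··> v1
  v1 = (a.0\{b})\{b} ⊢ ··a··> v2
  v2 = 0\{b}\{b} ⊢ ∅
Coarsest stable partition (strong bisimilarity classes):
  B0 = {u0}
  B1 = {u1, v1}
  B2 = {u2, v2}
  B3 = {v0}
u0 ∈ B0, v0 ∈ B3 → different blocks

NO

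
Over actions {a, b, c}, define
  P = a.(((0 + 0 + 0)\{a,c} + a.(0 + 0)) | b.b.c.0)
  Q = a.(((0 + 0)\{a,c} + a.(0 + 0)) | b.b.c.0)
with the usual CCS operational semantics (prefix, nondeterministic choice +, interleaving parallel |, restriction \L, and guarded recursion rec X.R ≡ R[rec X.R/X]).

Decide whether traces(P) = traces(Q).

P's transition system — 9 states:
  u0 = a.(((0 + 0 + 0)\{a,c} + a.(0 + 0)) | b.b.c.0) → =a=> u1
  u1 = ((0 + 0 + 0)\{a,c} + a.(0 + 0)) | b.b.c.0 → =a=> u2, =b=> u3
  u2 = (0 + 0) | b.b.c.0 → =b=> u4
  u3 = ((0 + 0 + 0)\{a,c} + a.(0 + 0)) | b.c.0 → =a=> u4, =b=> u5
  u4 = (0 + 0) | b.c.0 → =b=> u6
  u5 = ((0 + 0 + 0)\{a,c} + a.(0 + 0)) | c.0 → =a=> u6, =c=> u7
  u6 = (0 + 0) | c.0 → =c=> u8
  u7 = ((0 + 0 + 0)\{a,c} + a.(0 + 0)) | 0 → =a=> u8
  u8 = (0 + 0) | 0 → ·
Q's transition system — 9 states:
  v0 = a.(((0 + 0)\{a,c} + a.(0 + 0)) | b.b.c.0) → =a=> v1
  v1 = ((0 + 0)\{a,c} + a.(0 + 0)) | b.b.c.0 → =a=> v2, =b=> v3
  v2 = (0 + 0) | b.b.c.0 → =b=> v4
  v3 = ((0 + 0)\{a,c} + a.(0 + 0)) | b.c.0 → =a=> v4, =b=> v5
  v4 = (0 + 0) | b.c.0 → =b=> v6
  v5 = ((0 + 0)\{a,c} + a.(0 + 0)) | c.0 → =a=> v6, =c=> v7
  v6 = (0 + 0) | c.0 → =c=> v8
  v7 = ((0 + 0)\{a,c} + a.(0 + 0)) | 0 → =a=> v8
  v8 = (0 + 0) | 0 → ·
Coarsest stable partition (strong bisimilarity classes):
  B0 = {u0, v0}
  B1 = {u1, v1}
  B2 = {u3, v3}
  B3 = {u4, v4}
  B4 = {u6, v6}
  B5 = {u8, v8}
  B6 = {u5, v5}
  B7 = {u7, v7}
  B8 = {u2, v2}
u0 ∈ B0, v0 ∈ B0 → same block
Bisimilar ⇒ trace-equivalent.

trace-equivalent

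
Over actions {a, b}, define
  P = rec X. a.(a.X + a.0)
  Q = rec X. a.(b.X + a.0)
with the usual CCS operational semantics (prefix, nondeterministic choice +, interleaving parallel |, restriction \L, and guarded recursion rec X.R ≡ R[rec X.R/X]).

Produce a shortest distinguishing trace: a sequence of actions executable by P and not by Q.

aaa

Reachable graph of P (3 states):
  m0 = rec X. a.(a.X + a.0) → —a→ m1
  m1 = a.(rec X. a.(a.X + a.0)) + a.0 → —a→ m0, —a→ m2
  m2 = 0 → (no moves)
Reachable graph of Q (3 states):
  n0 = rec X. a.(b.X + a.0) → —a→ n1
  n1 = b.(rec X. a.(b.X + a.0)) + a.0 → —a→ n2, —b→ n0
  n2 = 0 → (no moves)
Trace ⟨aaa⟩ through P, begin at {m0}:
  after a @ step 1: {m1}
  after a @ step 2: {m0, m2}
  after a @ step 3: {m1}
  — P admits the full trace.
Trace ⟨aaa⟩ through Q, begin at {n0}:
  after a @ step 1: {n1}
  after a @ step 2: {n2}
  after a @ step 3: ∅  — Q cannot continue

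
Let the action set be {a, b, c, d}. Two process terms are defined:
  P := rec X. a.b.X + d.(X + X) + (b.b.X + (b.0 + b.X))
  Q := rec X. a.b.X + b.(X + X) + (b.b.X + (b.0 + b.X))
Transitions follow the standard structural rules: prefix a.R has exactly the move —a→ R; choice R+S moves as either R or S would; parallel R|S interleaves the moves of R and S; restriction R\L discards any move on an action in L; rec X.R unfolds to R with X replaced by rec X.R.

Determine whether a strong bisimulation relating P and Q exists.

P's transition system — 4 states:
  m0 = rec X. a.b.X + d.(X + X) + (b.b.X + (b.0 + b.X)) | -a-> m1, -b-> m0, -b-> m1, -b-> m2, -d-> m3
  m1 = b.(rec X. a.b.X + d.(X + X) + (b.b.X + (b.0 + b.X))) | -b-> m0
  m2 = 0 | ∅
  m3 = (rec X. a.b.X + d.(X + X) + (b.b.X + (b.0 + b.X))) + (rec X. a.b.X + d.(X + X) + (b.b.X + (b.0 + b.X))) | -a-> m1, -b-> m0, -b-> m1, -b-> m2, -d-> m3
Q's transition system — 4 states:
  n0 = rec X. a.b.X + b.(X + X) + (b.b.X + (b.0 + b.X)) | -a-> n1, -b-> n0, -b-> n1, -b-> n2, -b-> n3
  n1 = b.(rec X. a.b.X + b.(X + X) + (b.b.X + (b.0 + b.X))) | -b-> n0
  n2 = (rec X. a.b.X + b.(X + X) + (b.b.X + (b.0 + b.X))) + (rec X. a.b.X + b.(X + X) + (b.b.X + (b.0 + b.X))) | -a-> n1, -b-> n0, -b-> n1, -b-> n2, -b-> n3
  n3 = 0 | ∅
Bisimilarity quotient blocks:
  B0 = {m0, m3}
  B1 = {m1}
  B2 = {m2, n3}
  B3 = {n0, n2}
  B4 = {n1}
m0 ∈ B0, n0 ∈ B3 → different blocks

not bisimilar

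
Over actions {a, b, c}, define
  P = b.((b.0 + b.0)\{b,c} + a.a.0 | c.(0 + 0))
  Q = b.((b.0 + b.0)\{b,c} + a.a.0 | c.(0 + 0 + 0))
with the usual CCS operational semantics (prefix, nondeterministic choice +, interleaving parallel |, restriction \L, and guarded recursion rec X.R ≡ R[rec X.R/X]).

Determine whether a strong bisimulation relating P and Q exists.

YES

LTS(P): 7 reachable states
  u0 = b.((b.0 + b.0)\{b,c} + a.a.0 | c.(0 + 0)) ⊢ ··b··> u1
  u1 = (b.0 + b.0)\{b,c} + a.a.0 | c.(0 + 0) ⊢ ··a··> u2, ··c··> u3
  u2 = a.0 | c.(0 + 0) ⊢ ··a··> u4, ··c··> u5
  u3 = a.a.0 | (0 + 0) ⊢ ··a··> u5
  u4 = 0 | c.(0 + 0) ⊢ ··c··> u6
  u5 = a.0 | (0 + 0) ⊢ ··a··> u6
  u6 = 0 | (0 + 0) ⊢ ∅
LTS(Q): 7 reachable states
  v0 = b.((b.0 + b.0)\{b,c} + a.a.0 | c.(0 + 0 + 0)) ⊢ ··b··> v1
  v1 = (b.0 + b.0)\{b,c} + a.a.0 | c.(0 + 0 + 0) ⊢ ··a··> v2, ··c··> v3
  v2 = a.0 | c.(0 + 0 + 0) ⊢ ··a··> v4, ··c··> v5
  v3 = a.a.0 | (0 + 0 + 0) ⊢ ··a··> v5
  v4 = 0 | c.(0 + 0 + 0) ⊢ ··c··> v6
  v5 = a.0 | (0 + 0 + 0) ⊢ ··a··> v6
  v6 = 0 | (0 + 0 + 0) ⊢ ∅
Bisimilarity quotient blocks:
  B0 = {u0, v0}
  B1 = {u1, v1}
  B2 = {u3, v3}
  B3 = {u5, v5}
  B4 = {u6, v6}
  B5 = {u2, v2}
  B6 = {u4, v4}
u0 ∈ B0, v0 ∈ B0 → same block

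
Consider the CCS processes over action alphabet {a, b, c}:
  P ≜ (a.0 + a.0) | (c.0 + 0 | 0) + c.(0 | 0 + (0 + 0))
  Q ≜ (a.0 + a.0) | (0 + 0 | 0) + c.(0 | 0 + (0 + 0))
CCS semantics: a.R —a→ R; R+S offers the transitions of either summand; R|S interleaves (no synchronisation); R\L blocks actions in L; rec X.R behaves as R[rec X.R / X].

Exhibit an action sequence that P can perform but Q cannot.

Reachable graph of P (5 states):
  s0 = (a.0 + a.0) | (c.0 + 0 | 0) + c.(0 | 0 + (0 + 0)) ⊢ =a=> s1, =c=> s2, =c=> s3
  s1 = 0 | (c.0 + 0 | 0) ⊢ =c=> s4
  s2 = (a.0 + a.0) | 0 ⊢ =a=> s4
  s3 = 0 | 0 + (0 + 0) ⊢ ·
  s4 = 0 | 0 ⊢ ·
Reachable graph of Q (3 states):
  t0 = (a.0 + a.0) | (0 + 0 | 0) + c.(0 | 0 + (0 + 0)) ⊢ =a=> t1, =c=> t2
  t1 = 0 | (0 + 0 | 0) ⊢ ·
  t2 = 0 | 0 + (0 + 0) ⊢ ·
Run σ = ⟨ac⟩ on P: start {s0}
  after a @ step 1: {s1}
  after c @ step 2: {s4}
  P completes σ.
Run σ = ⟨ac⟩ on Q: start {t0}
  after a @ step 1: {t1}
  after c @ step 2: ∅ (Q stuck)

ac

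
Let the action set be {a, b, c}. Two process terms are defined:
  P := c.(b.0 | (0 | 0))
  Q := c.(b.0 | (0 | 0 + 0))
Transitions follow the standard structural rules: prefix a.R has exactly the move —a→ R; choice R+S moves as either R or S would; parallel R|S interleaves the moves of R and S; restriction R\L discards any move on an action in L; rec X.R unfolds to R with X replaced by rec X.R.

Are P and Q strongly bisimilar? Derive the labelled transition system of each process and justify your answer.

LTS(P): 3 reachable states
  u0 = c.(b.0 | (0 | 0)) | --c--▸ u1
  u1 = b.0 | (0 | 0) | --b--▸ u2
  u2 = 0 | (0 | 0) | ·
LTS(Q): 3 reachable states
  v0 = c.(b.0 | (0 | 0 + 0)) | --c--▸ v1
  v1 = b.0 | (0 | 0 + 0) | --b--▸ v2
  v2 = 0 | (0 | 0 + 0) | ·
Partition-refinement fixed point:
  B0 = {u0, v0}
  B1 = {u1, v1}
  B2 = {u2, v2}
u0 ∈ B0, v0 ∈ B0 → same block

YES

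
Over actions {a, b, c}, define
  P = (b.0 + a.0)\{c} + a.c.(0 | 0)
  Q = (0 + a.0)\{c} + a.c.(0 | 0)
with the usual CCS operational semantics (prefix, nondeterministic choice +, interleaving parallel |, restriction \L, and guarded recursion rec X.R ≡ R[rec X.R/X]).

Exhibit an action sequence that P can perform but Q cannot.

Reachable graph of P (4 states):
  u0 = (b.0 + a.0)\{c} + a.c.(0 | 0) | ··a··> u1, ··a··> u2, ··b··> u1
  u1 = 0\{c} | deadlocked
  u2 = c.(0 | 0) | ··c··> u3
  u3 = 0 | 0 | deadlocked
Reachable graph of Q (4 states):
  v0 = (0 + a.0)\{c} + a.c.(0 | 0) | ··a··> v1, ··a··> v2
  v1 = 0\{c} | deadlocked
  v2 = c.(0 | 0) | ··c··> v3
  v3 = 0 | 0 | deadlocked
Executing b from P (initial set {u0}):
  after b @ step 1: {u1}
  — P admits the full trace.
Executing b from Q (initial set {v0}):
  after b @ step 1: ∅  — Q cannot continue

b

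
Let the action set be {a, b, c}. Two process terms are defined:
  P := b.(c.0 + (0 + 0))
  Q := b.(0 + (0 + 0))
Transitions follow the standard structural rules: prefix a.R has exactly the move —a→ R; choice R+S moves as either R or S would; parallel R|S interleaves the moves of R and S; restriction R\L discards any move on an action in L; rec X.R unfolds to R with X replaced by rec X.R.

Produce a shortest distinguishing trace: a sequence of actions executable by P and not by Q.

P's transition system — 3 states:
  p0 = b.(c.0 + (0 + 0)) has moves -b-> p1
  p1 = c.0 + (0 + 0) has moves -c-> p2
  p2 = 0 has moves deadlocked
Q's transition system — 2 states:
  q0 = b.(0 + (0 + 0)) has moves -b-> q1
  q1 = 0 + (0 + 0) has moves deadlocked
Run σ = ⟨bc⟩ on P: start {p0}
  [1] b ⇒ {p1}
  [2] c ⇒ {p2}
  — P admits the full trace.
Run σ = ⟨bc⟩ on Q: start {q0}
  [1] b ⇒ {q1}
  [2] c ⇒ ∅ (Q stuck)

bc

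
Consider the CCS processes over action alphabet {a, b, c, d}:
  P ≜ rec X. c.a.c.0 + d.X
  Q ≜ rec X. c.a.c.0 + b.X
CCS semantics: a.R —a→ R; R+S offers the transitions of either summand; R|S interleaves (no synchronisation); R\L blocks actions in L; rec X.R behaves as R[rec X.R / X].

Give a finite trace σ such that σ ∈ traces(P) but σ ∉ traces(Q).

P's transition system — 4 states:
  s0 = rec X. c.a.c.0 + d.X ⊢ —c→ s1, —d→ s0
  s1 = a.c.0 ⊢ —a→ s2
  s2 = c.0 ⊢ —c→ s3
  s3 = 0 ⊢ ∅
Q's transition system — 4 states:
  t0 = rec X. c.a.c.0 + b.X ⊢ —b→ t0, —c→ t1
  t1 = a.c.0 ⊢ —a→ t2
  t2 = c.0 ⊢ —c→ t3
  t3 = 0 ⊢ ∅
Executing d from P (initial set {s0}):
  step 1 (d): {s0}
  — P admits the full trace.
Executing d from Q (initial set {t0}):
  step 1 (d): ∅  — Q cannot continue

d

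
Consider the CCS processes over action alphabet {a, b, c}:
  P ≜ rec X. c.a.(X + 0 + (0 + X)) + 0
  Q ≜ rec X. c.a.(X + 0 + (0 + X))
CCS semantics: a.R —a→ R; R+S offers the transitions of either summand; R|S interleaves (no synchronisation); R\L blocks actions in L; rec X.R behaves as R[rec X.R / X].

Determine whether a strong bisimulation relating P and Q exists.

P ~ Q

LTS(P): 3 reachable states
  p0 = rec X. c.a.(X + 0 + (0 + X)) + 0 has moves ··c··> p1
  p1 = a.((rec X. c.a.(X + 0 + (0 + X)) + 0) + 0 + (0 + (rec X. c.a.(X + 0 + (0 + X)) + 0))) has moves ··a··> p2
  p2 = (rec X. c.a.(X + 0 + (0 + X)) + 0) + 0 + (0 + (rec X. c.a.(X + 0 + (0 + X)) + 0)) has moves ··c··> p1
LTS(Q): 3 reachable states
  q0 = rec X. c.a.(X + 0 + (0 + X)) has moves ··c··> q1
  q1 = a.((rec X. c.a.(X + 0 + (0 + X))) + 0 + (0 + (rec X. c.a.(X + 0 + (0 + X))))) has moves ··a··> q2
  q2 = (rec X. c.a.(X + 0 + (0 + X))) + 0 + (0 + (rec X. c.a.(X + 0 + (0 + X)))) has moves ··c··> q1
Partition-refinement fixed point:
  B0 = {p0, p2, q0, q2}
  B1 = {p1, q1}
p0 ∈ B0, q0 ∈ B0 → same block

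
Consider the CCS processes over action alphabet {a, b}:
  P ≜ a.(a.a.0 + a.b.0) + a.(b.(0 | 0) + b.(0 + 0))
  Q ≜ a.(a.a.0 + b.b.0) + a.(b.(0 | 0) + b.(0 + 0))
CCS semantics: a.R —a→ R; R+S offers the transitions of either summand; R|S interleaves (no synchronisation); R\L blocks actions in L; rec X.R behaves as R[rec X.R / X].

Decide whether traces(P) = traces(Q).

LTS(P): 8 reachable states
  s0 = a.(a.a.0 + a.b.0) + a.(b.(0 | 0) + b.(0 + 0)) :: —a→ s1, —a→ s2
  s1 = a.a.0 + a.b.0 :: —a→ s3, —a→ s4
  s2 = b.(0 | 0) + b.(0 + 0) :: —b→ s5, —b→ s6
  s3 = a.0 :: —a→ s7
  s4 = b.0 :: —b→ s7
  s5 = 0 + 0 :: (no moves)
  s6 = 0 | 0 :: (no moves)
  s7 = 0 :: (no moves)
LTS(Q): 8 reachable states
  t0 = a.(a.a.0 + b.b.0) + a.(b.(0 | 0) + b.(0 + 0)) :: —a→ t1, —a→ t2
  t1 = a.a.0 + b.b.0 :: —a→ t3, —b→ t4
  t2 = b.(0 | 0) + b.(0 + 0) :: —b→ t5, —b→ t6
  t3 = a.0 :: —a→ t7
  t4 = b.0 :: —b→ t7
  t5 = 0 + 0 :: (no moves)
  t6 = 0 | 0 :: (no moves)
  t7 = 0 :: (no moves)
Trace ⟨aab⟩ through P, begin at {s0}:
  after a @ step 1: {s1, s2}
  after a @ step 2: {s3, s4}
  after b @ step 3: {s7}
  ✓ P
Trace ⟨aab⟩ through Q, begin at {t0}:
  after a @ step 1: {t1, t2}
  after a @ step 2: {t3}
  after b @ step 3: ∅ (Q stuck)

traces(P) ≠ traces(Q) — witness ⟨aab⟩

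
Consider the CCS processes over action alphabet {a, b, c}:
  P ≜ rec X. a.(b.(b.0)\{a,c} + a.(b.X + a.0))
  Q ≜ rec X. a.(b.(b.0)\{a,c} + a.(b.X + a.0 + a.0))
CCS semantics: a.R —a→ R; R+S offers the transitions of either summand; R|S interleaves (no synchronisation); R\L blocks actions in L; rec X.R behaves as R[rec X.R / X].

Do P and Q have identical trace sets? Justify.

LTS(P): 6 reachable states
  s0 = rec X. a.(b.(b.0)\{a,c} + a.(b.X + a.0)) → —a→ s1
  s1 = b.(b.0)\{a,c} + a.(b.(rec X. a.(b.(b.0)\{a,c} + a.(b.X + a.0))) + a.0) → —a→ s2, —b→ s3
  s2 = b.(rec X. a.(b.(b.0)\{a,c} + a.(b.X + a.0))) + a.0 → —a→ s4, —b→ s0
  s3 = (b.0)\{a,c} → —b→ s5
  s4 = 0 → (no moves)
  s5 = 0\{a,c} → (no moves)
LTS(Q): 6 reachable states
  t0 = rec X. a.(b.(b.0)\{a,c} + a.(b.X + a.0 + a.0)) → —a→ t1
  t1 = b.(b.0)\{a,c} + a.(b.(rec X. a.(b.(b.0)\{a,c} + a.(b.X + a.0 + a.0))) + a.0 + a.0) → —a→ t2, —b→ t3
  t2 = b.(rec X. a.(b.(b.0)\{a,c} + a.(b.X + a.0 + a.0))) + a.0 + a.0 → —a→ t4, —b→ t0
  t3 = (b.0)\{a,c} → —b→ t5
  t4 = 0 → (no moves)
  t5 = 0\{a,c} → (no moves)
Coarsest stable partition (strong bisimilarity classes):
  B0 = {s0, t0}
  B1 = {s1, t1}
  B2 = {s2, t2}
  B3 = {s4, s5, t4, t5}
  B4 = {s3, t3}
s0 ∈ B0, t0 ∈ B0 → same block
Bisimilar ⇒ trace-equivalent.

trace-equivalent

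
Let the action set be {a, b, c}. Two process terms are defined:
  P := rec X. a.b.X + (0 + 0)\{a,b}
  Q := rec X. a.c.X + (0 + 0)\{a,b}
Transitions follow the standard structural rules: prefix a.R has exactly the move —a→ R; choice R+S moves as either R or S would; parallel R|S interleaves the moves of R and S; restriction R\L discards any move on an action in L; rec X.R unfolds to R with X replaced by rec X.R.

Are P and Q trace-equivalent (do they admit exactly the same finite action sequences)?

traces(P) ≠ traces(Q) — witness ⟨ab⟩

LTS(P): 2 reachable states
  u0 = rec X. a.b.X + (0 + 0)\{a,b} | --a--▸ u1
  u1 = b.(rec X. a.b.X + (0 + 0)\{a,b}) | --b--▸ u0
LTS(Q): 2 reachable states
  v0 = rec X. a.c.X + (0 + 0)\{a,b} | --a--▸ v1
  v1 = c.(rec X. a.c.X + (0 + 0)\{a,b}) | --c--▸ v0
Trace ⟨ab⟩ through P, begin at {u0}:
  after a @ step 1: {u1}
  after b @ step 2: {u0}
  ✓ P
Trace ⟨ab⟩ through Q, begin at {v0}:
  after a @ step 1: {v1}
  after b @ step 2: ∅ (Q stuck)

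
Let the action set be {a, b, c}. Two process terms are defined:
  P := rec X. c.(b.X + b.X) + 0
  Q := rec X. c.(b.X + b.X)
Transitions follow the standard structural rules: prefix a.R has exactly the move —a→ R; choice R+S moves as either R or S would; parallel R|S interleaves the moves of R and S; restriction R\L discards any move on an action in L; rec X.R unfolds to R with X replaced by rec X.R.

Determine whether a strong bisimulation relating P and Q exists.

P ~ Q

P's transition system — 2 states:
  u0 = rec X. c.(b.X + b.X) + 0 | ··c··> u1
  u1 = b.(rec X. c.(b.X + b.X) + 0) + b.(rec X. c.(b.X + b.X) + 0) | ··b··> u0
Q's transition system — 2 states:
  v0 = rec X. c.(b.X + b.X) | ··c··> v1
  v1 = b.(rec X. c.(b.X + b.X)) + b.(rec X. c.(b.X + b.X)) | ··b··> v0
Bisimilarity quotient blocks:
  B0 = {u0, v0}
  B1 = {u1, v1}
u0 ∈ B0, v0 ∈ B0 → same block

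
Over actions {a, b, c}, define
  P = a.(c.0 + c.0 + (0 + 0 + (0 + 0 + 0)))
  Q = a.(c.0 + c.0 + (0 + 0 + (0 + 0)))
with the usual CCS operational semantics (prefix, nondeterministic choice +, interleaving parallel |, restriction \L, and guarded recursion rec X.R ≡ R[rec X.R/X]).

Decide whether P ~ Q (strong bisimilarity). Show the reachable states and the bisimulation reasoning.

bisimilar

LTS(P): 3 reachable states
  u0 = a.(c.0 + c.0 + (0 + 0 + (0 + 0 + 0))) :: ··a··> u1
  u1 = c.0 + c.0 + (0 + 0 + (0 + 0 + 0)) :: ··c··> u2
  u2 = 0 :: (no moves)
LTS(Q): 3 reachable states
  v0 = a.(c.0 + c.0 + (0 + 0 + (0 + 0))) :: ··a··> v1
  v1 = c.0 + c.0 + (0 + 0 + (0 + 0)) :: ··c··> v2
  v2 = 0 :: (no moves)
Coarsest stable partition (strong bisimilarity classes):
  B0 = {u0, v0}
  B1 = {u1, v1}
  B2 = {u2, v2}
u0 ∈ B0, v0 ∈ B0 → same block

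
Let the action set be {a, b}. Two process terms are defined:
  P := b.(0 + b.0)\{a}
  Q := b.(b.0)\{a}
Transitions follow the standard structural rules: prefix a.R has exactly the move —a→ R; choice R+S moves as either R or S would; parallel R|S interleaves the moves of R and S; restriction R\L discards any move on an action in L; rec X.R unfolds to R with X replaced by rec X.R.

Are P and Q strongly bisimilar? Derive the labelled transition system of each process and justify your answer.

P's transition system — 3 states:
  u0 = b.(0 + b.0)\{a} :: --b--▸ u1
  u1 = (0 + b.0)\{a} :: --b--▸ u2
  u2 = 0\{a} :: stopped
Q's transition system — 3 states:
  v0 = b.(b.0)\{a} :: --b--▸ v1
  v1 = (b.0)\{a} :: --b--▸ v2
  v2 = 0\{a} :: stopped
Partition-refinement fixed point:
  B0 = {u0, v0}
  B1 = {u1, v1}
  B2 = {u2, v2}
u0 ∈ B0, v0 ∈ B0 → same block

P ~ Q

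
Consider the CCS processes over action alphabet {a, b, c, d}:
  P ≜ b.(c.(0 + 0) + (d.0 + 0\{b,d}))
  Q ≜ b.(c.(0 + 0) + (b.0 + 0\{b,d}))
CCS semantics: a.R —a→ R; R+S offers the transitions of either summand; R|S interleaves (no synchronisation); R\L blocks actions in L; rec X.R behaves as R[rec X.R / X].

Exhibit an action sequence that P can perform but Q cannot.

bd

P's transition system — 4 states:
  u0 = b.(c.(0 + 0) + (d.0 + 0\{b,d})) | =b=> u1
  u1 = c.(0 + 0) + (d.0 + 0\{b,d}) | =c=> u2, =d=> u3
  u2 = 0 + 0 | stopped
  u3 = 0 | stopped
Q's transition system — 4 states:
  v0 = b.(c.(0 + 0) + (b.0 + 0\{b,d})) | =b=> v1
  v1 = c.(0 + 0) + (b.0 + 0\{b,d}) | =b=> v2, =c=> v3
  v2 = 0 | stopped
  v3 = 0 + 0 | stopped
Executing bd from P (initial set {u0}):
  step 1 (b): {u1}
  step 2 (d): {u3}
  — P admits the full trace.
Executing bd from Q (initial set {v0}):
  step 1 (b): {v1}
  step 2 (d): no successor for Q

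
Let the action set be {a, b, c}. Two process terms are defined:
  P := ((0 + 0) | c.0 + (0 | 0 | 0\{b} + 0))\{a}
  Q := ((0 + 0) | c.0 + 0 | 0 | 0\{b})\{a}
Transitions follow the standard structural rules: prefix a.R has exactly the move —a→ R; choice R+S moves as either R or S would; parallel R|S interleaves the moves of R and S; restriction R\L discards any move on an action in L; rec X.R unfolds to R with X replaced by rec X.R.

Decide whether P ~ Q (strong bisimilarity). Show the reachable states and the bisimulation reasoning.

LTS(P): 2 reachable states
  u0 = ((0 + 0) | c.0 + (0 | 0 | 0\{b} + 0))\{a} → --c--▸ u1
  u1 = ((0 + 0) | 0)\{a} → ∅
LTS(Q): 2 reachable states
  v0 = ((0 + 0) | c.0 + 0 | 0 | 0\{b})\{a} → --c--▸ v1
  v1 = ((0 + 0) | 0)\{a} → ∅
Bisimilarity quotient blocks:
  B0 = {u0, v0}
  B1 = {u1, v1}
u0 ∈ B0, v0 ∈ B0 → same block

bisimilar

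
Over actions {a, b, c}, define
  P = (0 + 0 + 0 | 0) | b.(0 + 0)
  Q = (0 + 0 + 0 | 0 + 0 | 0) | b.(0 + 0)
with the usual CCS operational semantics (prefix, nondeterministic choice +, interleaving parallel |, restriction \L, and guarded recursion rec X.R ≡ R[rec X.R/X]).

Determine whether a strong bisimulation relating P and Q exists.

P ~ Q

Reachable graph of P (2 states):
  p0 = (0 + 0 + 0 | 0) | b.(0 + 0) has moves --b--▸ p1
  p1 = (0 + 0 + 0 | 0) | (0 + 0) has moves ∅
Reachable graph of Q (2 states):
  q0 = (0 + 0 + 0 | 0 + 0 | 0) | b.(0 + 0) has moves --b--▸ q1
  q1 = (0 + 0 + 0 | 0 + 0 | 0) | (0 + 0) has moves ∅
Bisimilarity quotient blocks:
  B0 = {p0, q0}
  B1 = {p1, q1}
p0 ∈ B0, q0 ∈ B0 → same block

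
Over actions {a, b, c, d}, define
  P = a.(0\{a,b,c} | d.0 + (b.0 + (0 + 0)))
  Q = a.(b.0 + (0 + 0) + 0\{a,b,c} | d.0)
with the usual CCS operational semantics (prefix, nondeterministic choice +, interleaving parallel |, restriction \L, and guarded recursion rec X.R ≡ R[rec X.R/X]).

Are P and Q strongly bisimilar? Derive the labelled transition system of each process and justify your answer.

bisimilar

Reachable graph of P (4 states):
  u0 = a.(0\{a,b,c} | d.0 + (b.0 + (0 + 0))) ⊢ —a→ u1
  u1 = 0\{a,b,c} | d.0 + (b.0 + (0 + 0)) ⊢ —b→ u2, —d→ u3
  u2 = 0 ⊢ ∅
  u3 = 0\{a,b,c} | 0 ⊢ ∅
Reachable graph of Q (4 states):
  v0 = a.(b.0 + (0 + 0) + 0\{a,b,c} | d.0) ⊢ —a→ v1
  v1 = b.0 + (0 + 0) + 0\{a,b,c} | d.0 ⊢ —b→ v2, —d→ v3
  v2 = 0 ⊢ ∅
  v3 = 0\{a,b,c} | 0 ⊢ ∅
Coarsest stable partition (strong bisimilarity classes):
  B0 = {u0, v0}
  B1 = {u1, v1}
  B2 = {u2, u3, v2, v3}
u0 ∈ B0, v0 ∈ B0 → same block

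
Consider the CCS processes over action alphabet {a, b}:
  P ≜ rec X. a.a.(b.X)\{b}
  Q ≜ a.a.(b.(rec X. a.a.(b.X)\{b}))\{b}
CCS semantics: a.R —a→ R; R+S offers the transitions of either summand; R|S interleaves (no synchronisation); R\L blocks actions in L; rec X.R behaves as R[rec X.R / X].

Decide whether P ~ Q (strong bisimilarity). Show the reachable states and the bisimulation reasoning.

bisimilar

Reachable graph of P (3 states):
  u0 = rec X. a.a.(b.X)\{b} ⊢ -a-> u1
  u1 = a.(b.(rec X. a.a.(b.X)\{b}))\{b} ⊢ -a-> u2
  u2 = (b.(rec X. a.a.(b.X)\{b}))\{b} ⊢ ∅
Reachable graph of Q (3 states):
  v0 = a.a.(b.(rec X. a.a.(b.X)\{b}))\{b} ⊢ -a-> v1
  v1 = a.(b.(rec X. a.a.(b.X)\{b}))\{b} ⊢ -a-> v2
  v2 = (b.(rec X. a.a.(b.X)\{b}))\{b} ⊢ ∅
Partition-refinement fixed point:
  B0 = {u0, v0}
  B1 = {u1, v1}
  B2 = {u2, v2}
u0 ∈ B0, v0 ∈ B0 → same block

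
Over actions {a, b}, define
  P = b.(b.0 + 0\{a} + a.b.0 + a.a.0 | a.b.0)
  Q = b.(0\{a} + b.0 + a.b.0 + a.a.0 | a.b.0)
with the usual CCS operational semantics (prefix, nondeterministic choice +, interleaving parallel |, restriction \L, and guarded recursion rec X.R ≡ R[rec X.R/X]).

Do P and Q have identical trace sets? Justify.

LTS(P): 12 reachable states
  p0 = b.(b.0 + 0\{a} + a.b.0 + a.a.0 | a.b.0) → ··b··> p1
  p1 = b.0 + 0\{a} + a.b.0 + a.a.0 | a.b.0 → ··a··> p2, ··a··> p3, ··a··> p4, ··b··> p5
  p2 = a.0 | a.b.0 → ··a··> p6, ··a··> p7
  p3 = a.a.0 | b.0 → ··a··> p7, ··b··> p8
  p4 = b.0 → ··b··> p5
  p5 = 0 → (no moves)
  p6 = 0 | a.b.0 → ··a··> p9
  p7 = a.0 | b.0 → ··a··> p9, ··b··> p10
  p8 = a.a.0 | 0 → ··a··> p10
  p9 = 0 | b.0 → ··b··> p11
  p10 = a.0 | 0 → ··a··> p11
  p11 = 0 | 0 → (no moves)
LTS(Q): 12 reachable states
  q0 = b.(0\{a} + b.0 + a.b.0 + a.a.0 | a.b.0) → ··b··> q1
  q1 = 0\{a} + b.0 + a.b.0 + a.a.0 | a.b.0 → ··a··> q2, ··a··> q3, ··a··> q4, ··b··> q5
  q2 = a.0 | a.b.0 → ··a··> q6, ··a··> q7
  q3 = a.a.0 | b.0 → ··a··> q7, ··b··> q8
  q4 = b.0 → ··b··> q5
  q5 = 0 → (no moves)
  q6 = 0 | a.b.0 → ··a··> q9
  q7 = a.0 | b.0 → ··a··> q9, ··b··> q10
  q8 = a.a.0 | 0 → ··a··> q10
  q9 = 0 | b.0 → ··b··> q11
  q10 = a.0 | 0 → ··a··> q11
  q11 = 0 | 0 → (no moves)
Coarsest stable partition (strong bisimilarity classes):
  B0 = {p0, q0}
  B1 = {p1, q1}
  B2 = {p3, q3}
  B3 = {p7, q7}
  B4 = {p4, p9, q4, q9}
  B5 = {p11, p5, q11, q5}
  B6 = {p10, q10}
  B7 = {p8, q8}
  B8 = {p2, q2}
  B9 = {p6, q6}
p0 ∈ B0, q0 ∈ B0 → same block
Bisimilar ⇒ trace-equivalent.

YES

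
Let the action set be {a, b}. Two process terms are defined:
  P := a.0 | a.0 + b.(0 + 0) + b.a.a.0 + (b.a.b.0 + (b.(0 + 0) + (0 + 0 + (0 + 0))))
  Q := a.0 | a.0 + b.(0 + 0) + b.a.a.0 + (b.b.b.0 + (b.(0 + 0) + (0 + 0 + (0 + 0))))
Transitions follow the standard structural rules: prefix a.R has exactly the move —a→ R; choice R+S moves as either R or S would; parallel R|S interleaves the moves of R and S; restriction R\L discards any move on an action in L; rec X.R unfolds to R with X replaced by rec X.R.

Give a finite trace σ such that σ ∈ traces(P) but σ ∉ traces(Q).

Reachable graph of P (10 states):
  s0 = a.0 | a.0 + b.(0 + 0) + b.a.a.0 + (b.a.b.0 + (b.(0 + 0) + (0 + 0 + (0 + 0)))) :: -a-> s1, -a-> s2, -b-> s3, -b-> s4, -b-> s5
  s1 = 0 | a.0 :: -a-> s6
  s2 = a.0 | 0 :: -a-> s6
  s3 = 0 + 0 :: stopped
  s4 = a.a.0 :: -a-> s7
  s5 = a.b.0 :: -a-> s8
  s6 = 0 | 0 :: stopped
  s7 = a.0 :: -a-> s9
  s8 = b.0 :: -b-> s9
  s9 = 0 :: stopped
Reachable graph of Q (10 states):
  t0 = a.0 | a.0 + b.(0 + 0) + b.a.a.0 + (b.b.b.0 + (b.(0 + 0) + (0 + 0 + (0 + 0)))) :: -a-> t1, -a-> t2, -b-> t3, -b-> t4, -b-> t5
  t1 = 0 | a.0 :: -a-> t6
  t2 = a.0 | 0 :: -a-> t6
  t3 = 0 + 0 :: stopped
  t4 = a.a.0 :: -a-> t7
  t5 = b.b.0 :: -b-> t8
  t6 = 0 | 0 :: stopped
  t7 = a.0 :: -a-> t9
  t8 = b.0 :: -b-> t9
  t9 = 0 :: stopped
Run σ = ⟨bab⟩ on P: start {s0}
  step 1 (b): {s3, s4, s5}
  step 2 (a): {s7, s8}
  step 3 (b): {s9}
  ✓ P
Run σ = ⟨bab⟩ on Q: start {t0}
  step 1 (b): {t3, t4, t5}
  step 2 (a): {t7}
  step 3 (b): no successor for Q

bab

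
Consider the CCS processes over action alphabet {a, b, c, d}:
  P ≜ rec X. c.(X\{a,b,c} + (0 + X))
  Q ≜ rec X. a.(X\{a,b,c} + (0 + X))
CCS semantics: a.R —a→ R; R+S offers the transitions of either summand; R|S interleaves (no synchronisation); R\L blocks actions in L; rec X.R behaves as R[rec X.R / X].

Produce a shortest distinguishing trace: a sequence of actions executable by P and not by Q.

LTS(P): 2 reachable states
  u0 = rec X. c.(X\{a,b,c} + (0 + X)) ⊢ -c-> u1
  u1 = (rec X. c.(X\{a,b,c} + (0 + X)))\{a,b,c} + (0 + (rec X. c.(X\{a,b,c} + (0 + X)))) ⊢ -c-> u1
LTS(Q): 2 reachable states
  v0 = rec X. a.(X\{a,b,c} + (0 + X)) ⊢ -a-> v1
  v1 = (rec X. a.(X\{a,b,c} + (0 + X)))\{a,b,c} + (0 + (rec X. a.(X\{a,b,c} + (0 + X)))) ⊢ -a-> v1
Run σ = ⟨c⟩ on P: start {u0}
  step 1 (c): {u1}
  ✓ P
Run σ = ⟨c⟩ on Q: start {v0}
  step 1 (c): ∅  — Q cannot continue

c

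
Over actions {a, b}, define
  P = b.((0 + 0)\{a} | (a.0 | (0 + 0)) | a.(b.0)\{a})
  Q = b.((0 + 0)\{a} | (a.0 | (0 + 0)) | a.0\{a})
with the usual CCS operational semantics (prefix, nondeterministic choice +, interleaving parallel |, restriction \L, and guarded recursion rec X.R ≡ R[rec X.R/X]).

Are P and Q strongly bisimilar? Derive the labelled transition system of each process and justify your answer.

LTS(P): 7 reachable states
  s0 = b.((0 + 0)\{a} | (a.0 | (0 + 0)) | a.(b.0)\{a}) → --b--▸ s1
  s1 = (0 + 0)\{a} | (a.0 | (0 + 0)) | a.(b.0)\{a} → --a--▸ s2, --a--▸ s3
  s2 = (0 + 0)\{a} | (0 | (0 + 0)) | a.(b.0)\{a} → --a--▸ s4
  s3 = (0 + 0)\{a} | (a.0 | (0 + 0)) | (b.0)\{a} → --a--▸ s4, --b--▸ s5
  s4 = (0 + 0)\{a} | (0 | (0 + 0)) | (b.0)\{a} → --b--▸ s6
  s5 = (0 + 0)\{a} | (a.0 | (0 + 0)) | 0\{a} → --a--▸ s6
  s6 = (0 + 0)\{a} | (0 | (0 + 0)) | 0\{a} → deadlocked
LTS(Q): 5 reachable states
  t0 = b.((0 + 0)\{a} | (a.0 | (0 + 0)) | a.0\{a}) → --b--▸ t1
  t1 = (0 + 0)\{a} | (a.0 | (0 + 0)) | a.0\{a} → --a--▸ t2, --a--▸ t3
  t2 = (0 + 0)\{a} | (0 | (0 + 0)) | a.0\{a} → --a--▸ t4
  t3 = (0 + 0)\{a} | (a.0 | (0 + 0)) | 0\{a} → --a--▸ t4
  t4 = (0 + 0)\{a} | (0 | (0 + 0)) | 0\{a} → deadlocked
Bisimilarity quotient blocks:
  B0 = {s0}
  B1 = {s1}
  B2 = {s3}
  B3 = {s4}
  B4 = {s6, t4}
  B5 = {s5, t2, t3}
  B6 = {s2}
  B7 = {t0}
  B8 = {t1}
s0 ∈ B0, t0 ∈ B7 → different blocks

NO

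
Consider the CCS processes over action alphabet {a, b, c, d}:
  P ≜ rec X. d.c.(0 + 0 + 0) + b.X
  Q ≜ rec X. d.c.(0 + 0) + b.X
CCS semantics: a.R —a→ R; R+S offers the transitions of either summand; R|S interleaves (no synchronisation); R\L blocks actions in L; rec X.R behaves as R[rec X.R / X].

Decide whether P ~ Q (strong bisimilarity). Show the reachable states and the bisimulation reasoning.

LTS(P): 3 reachable states
  m0 = rec X. d.c.(0 + 0 + 0) + b.X → ··b··> m0, ··d··> m1
  m1 = c.(0 + 0 + 0) → ··c··> m2
  m2 = 0 + 0 + 0 → deadlocked
LTS(Q): 3 reachable states
  n0 = rec X. d.c.(0 + 0) + b.X → ··b··> n0, ··d··> n1
  n1 = c.(0 + 0) → ··c··> n2
  n2 = 0 + 0 → deadlocked
Coarsest stable partition (strong bisimilarity classes):
  B0 = {m0, n0}
  B1 = {m1, n1}
  B2 = {m2, n2}
m0 ∈ B0, n0 ∈ B0 → same block

P ~ Q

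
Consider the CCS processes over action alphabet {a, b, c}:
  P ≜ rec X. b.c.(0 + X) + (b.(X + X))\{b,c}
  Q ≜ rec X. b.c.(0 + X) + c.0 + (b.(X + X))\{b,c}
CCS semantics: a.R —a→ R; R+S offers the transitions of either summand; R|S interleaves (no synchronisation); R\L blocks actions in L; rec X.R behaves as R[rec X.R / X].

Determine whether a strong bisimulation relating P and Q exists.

LTS(P): 3 reachable states
  m0 = rec X. b.c.(0 + X) + (b.(X + X))\{b,c} ⊢ =b=> m1
  m1 = c.(0 + (rec X. b.c.(0 + X) + (b.(X + X))\{b,c})) ⊢ =c=> m2
  m2 = 0 + (rec X. b.c.(0 + X) + (b.(X + X))\{b,c}) ⊢ =b=> m1
LTS(Q): 4 reachable states
  n0 = rec X. b.c.(0 + X) + c.0 + (b.(X + X))\{b,c} ⊢ =b=> n1, =c=> n2
  n1 = c.(0 + (rec X. b.c.(0 + X) + c.0 + (b.(X + X))\{b,c})) ⊢ =c=> n3
  n2 = 0 ⊢ (no moves)
  n3 = 0 + (rec X. b.c.(0 + X) + c.0 + (b.(X + X))\{b,c}) ⊢ =b=> n1, =c=> n2
Partition-refinement fixed point:
  B0 = {m0, m2}
  B1 = {m1}
  B2 = {n0, n3}
  B3 = {n1}
  B4 = {n2}
m0 ∈ B0, n0 ∈ B2 → different blocks

P ≁ Q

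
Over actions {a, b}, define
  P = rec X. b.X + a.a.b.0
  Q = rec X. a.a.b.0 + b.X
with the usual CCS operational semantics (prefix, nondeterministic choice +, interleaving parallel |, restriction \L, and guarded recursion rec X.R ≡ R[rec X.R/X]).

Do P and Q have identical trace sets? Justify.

trace-equivalent

P's transition system — 4 states:
  s0 = rec X. b.X + a.a.b.0 :: -a-> s1, -b-> s0
  s1 = a.b.0 :: -a-> s2
  s2 = b.0 :: -b-> s3
  s3 = 0 :: ∅
Q's transition system — 4 states:
  t0 = rec X. a.a.b.0 + b.X :: -a-> t1, -b-> t0
  t1 = a.b.0 :: -a-> t2
  t2 = b.0 :: -b-> t3
  t3 = 0 :: ∅
Partition-refinement fixed point:
  B0 = {s0, t0}
  B1 = {s1, t1}
  B2 = {s2, t2}
  B3 = {s3, t3}
s0 ∈ B0, t0 ∈ B0 → same block
Bisimilar ⇒ trace-equivalent.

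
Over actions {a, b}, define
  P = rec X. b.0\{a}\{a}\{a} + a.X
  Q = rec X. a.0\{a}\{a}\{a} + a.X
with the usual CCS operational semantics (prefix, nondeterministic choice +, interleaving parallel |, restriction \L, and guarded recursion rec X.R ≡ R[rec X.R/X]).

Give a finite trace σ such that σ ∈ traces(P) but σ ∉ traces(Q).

b

LTS(P): 2 reachable states
  u0 = rec X. b.0\{a}\{a}\{a} + a.X | ··a··> u0, ··b··> u1
  u1 = 0\{a}\{a}\{a} | ∅
LTS(Q): 2 reachable states
  v0 = rec X. a.0\{a}\{a}\{a} + a.X | ··a··> v0, ··a··> v1
  v1 = 0\{a}\{a}\{a} | ∅
Trace ⟨b⟩ through P, begin at {u0}:
  [1] b ⇒ {u1}
  P completes σ.
Trace ⟨b⟩ through Q, begin at {v0}:
  [1] b ⇒ no successor for Q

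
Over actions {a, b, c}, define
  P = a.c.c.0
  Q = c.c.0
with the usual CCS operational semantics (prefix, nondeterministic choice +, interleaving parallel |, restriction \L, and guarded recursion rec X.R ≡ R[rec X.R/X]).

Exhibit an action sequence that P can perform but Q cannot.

LTS(P): 4 reachable states
  m0 = a.c.c.0 → ··a··> m1
  m1 = c.c.0 → ··c··> m2
  m2 = c.0 → ··c··> m3
  m3 = 0 → deadlocked
LTS(Q): 3 reachable states
  n0 = c.c.0 → ··c··> n1
  n1 = c.0 → ··c··> n2
  n2 = 0 → deadlocked
Executing a from P (initial set {m0}):
  [1] a ⇒ {m1}
  ✓ P
Executing a from Q (initial set {n0}):
  [1] a ⇒ ∅  — Q cannot continue

a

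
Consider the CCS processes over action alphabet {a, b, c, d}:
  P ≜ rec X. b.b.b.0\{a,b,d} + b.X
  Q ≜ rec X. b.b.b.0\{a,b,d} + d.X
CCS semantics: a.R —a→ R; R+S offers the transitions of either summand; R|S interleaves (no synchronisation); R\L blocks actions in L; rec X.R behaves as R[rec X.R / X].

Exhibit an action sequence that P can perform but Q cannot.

P's transition system — 4 states:
  s0 = rec X. b.b.b.0\{a,b,d} + b.X ⊢ =b=> s0, =b=> s1
  s1 = b.b.0\{a,b,d} ⊢ =b=> s2
  s2 = b.0\{a,b,d} ⊢ =b=> s3
  s3 = 0\{a,b,d} ⊢ stopped
Q's transition system — 4 states:
  t0 = rec X. b.b.b.0\{a,b,d} + d.X ⊢ =b=> t1, =d=> t0
  t1 = b.b.0\{a,b,d} ⊢ =b=> t2
  t2 = b.0\{a,b,d} ⊢ =b=> t3
  t3 = 0\{a,b,d} ⊢ stopped
Trace ⟨bbbb⟩ through P, begin at {s0}:
  after b @ step 1: {s0, s1}
  after b @ step 2: {s0, s1, s2}
  after b @ step 3: {s0, s1, s2, s3}
  after b @ step 4: {s0, s1, s2, s3}
  P completes σ.
Trace ⟨bbbb⟩ through Q, begin at {t0}:
  after b @ step 1: {t1}
  after b @ step 2: {t2}
  after b @ step 3: {t3}
  after b @ step 4: no successor for Q

bbbb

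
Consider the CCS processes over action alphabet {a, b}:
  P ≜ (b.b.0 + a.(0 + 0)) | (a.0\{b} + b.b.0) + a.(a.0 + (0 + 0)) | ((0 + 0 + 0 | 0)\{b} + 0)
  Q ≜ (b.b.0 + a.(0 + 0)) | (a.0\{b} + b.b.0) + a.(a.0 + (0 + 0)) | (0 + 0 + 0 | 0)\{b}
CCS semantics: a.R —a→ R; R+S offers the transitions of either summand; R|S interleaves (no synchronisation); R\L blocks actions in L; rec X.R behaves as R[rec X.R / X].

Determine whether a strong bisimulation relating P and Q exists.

Reachable graph of P (18 states):
  m0 = (b.b.0 + a.(0 + 0)) | (a.0\{b} + b.b.0) + a.(a.0 + (0 + 0)) | ((0 + 0 + 0 | 0)\{b} + 0) :: -a-> m1, -a-> m2, -a-> m3, -b-> m4, -b-> m5
  m1 = (0 + 0) | (a.0\{b} + b.b.0) :: -a-> m6, -b-> m7
  m2 = (a.0 + (0 + 0)) | ((0 + 0 + 0 | 0)\{b} + 0) :: -a-> m8
  m3 = (b.b.0 + a.(0 + 0)) | 0\{b} :: -a-> m6, -b-> m9
  m4 = (b.b.0 + a.(0 + 0)) | b.0 :: -a-> m7, -b-> m10, -b-> m11
  m5 = b.0 | (a.0\{b} + b.b.0) :: -a-> m9, -b-> m11, -b-> m12
  m6 = (0 + 0) | 0\{b} :: ·
  m7 = (0 + 0) | b.0 :: -b-> m13
  m8 = 0 | ((0 + 0 + 0 | 0)\{b} + 0) :: ·
  m9 = b.0 | 0\{b} :: -b-> m14
  m10 = (b.b.0 + a.(0 + 0)) | 0 :: -a-> m13, -b-> m15
  m11 = b.0 | b.0 :: -b-> m15, -b-> m16
  m12 = 0 | (a.0\{b} + b.b.0) :: -a-> m14, -b-> m16
  m13 = (0 + 0) | 0 :: ·
  m14 = 0 | 0\{b} :: ·
  m15 = b.0 | 0 :: -b-> m17
  m16 = 0 | b.0 :: -b-> m17
  m17 = 0 | 0 :: ·
Reachable graph of Q (18 states):
  n0 = (b.b.0 + a.(0 + 0)) | (a.0\{b} + b.b.0) + a.(a.0 + (0 + 0)) | (0 + 0 + 0 | 0)\{b} :: -a-> n1, -a-> n2, -a-> n3, -b-> n4, -b-> n5
  n1 = (0 + 0) | (a.0\{b} + b.b.0) :: -a-> n6, -b-> n7
  n2 = (a.0 + (0 + 0)) | (0 + 0 + 0 | 0)\{b} :: -a-> n8
  n3 = (b.b.0 + a.(0 + 0)) | 0\{b} :: -a-> n6, -b-> n9
  n4 = (b.b.0 + a.(0 + 0)) | b.0 :: -a-> n7, -b-> n10, -b-> n11
  n5 = b.0 | (a.0\{b} + b.b.0) :: -a-> n9, -b-> n11, -b-> n12
  n6 = (0 + 0) | 0\{b} :: ·
  n7 = (0 + 0) | b.0 :: -b-> n13
  n8 = 0 | (0 + 0 + 0 | 0)\{b} :: ·
  n9 = b.0 | 0\{b} :: -b-> n14
  n10 = (b.b.0 + a.(0 + 0)) | 0 :: -a-> n13, -b-> n15
  n11 = b.0 | b.0 :: -b-> n15, -b-> n16
  n12 = 0 | (a.0\{b} + b.b.0) :: -a-> n14, -b-> n16
  n13 = (0 + 0) | 0 :: ·
  n14 = 0 | 0\{b} :: ·
  n15 = b.0 | 0 :: -b-> n17
  n16 = 0 | b.0 :: -b-> n17
  n17 = 0 | 0 :: ·
Bisimilarity quotient blocks:
  B0 = {m0, n0}
  B1 = {m1, m10, m12, m3, n1, n10, n12, n3}
  B2 = {m13, m14, m17, m6, m8, n13, n14, n17, n6, n8}
  B3 = {m15, m16, m7, m9, n15, n16, n7, n9}
  B4 = {m4, m5, n4, n5}
  B5 = {m11, n11}
  B6 = {m2, n2}
m0 ∈ B0, n0 ∈ B0 → same block

bisimilar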